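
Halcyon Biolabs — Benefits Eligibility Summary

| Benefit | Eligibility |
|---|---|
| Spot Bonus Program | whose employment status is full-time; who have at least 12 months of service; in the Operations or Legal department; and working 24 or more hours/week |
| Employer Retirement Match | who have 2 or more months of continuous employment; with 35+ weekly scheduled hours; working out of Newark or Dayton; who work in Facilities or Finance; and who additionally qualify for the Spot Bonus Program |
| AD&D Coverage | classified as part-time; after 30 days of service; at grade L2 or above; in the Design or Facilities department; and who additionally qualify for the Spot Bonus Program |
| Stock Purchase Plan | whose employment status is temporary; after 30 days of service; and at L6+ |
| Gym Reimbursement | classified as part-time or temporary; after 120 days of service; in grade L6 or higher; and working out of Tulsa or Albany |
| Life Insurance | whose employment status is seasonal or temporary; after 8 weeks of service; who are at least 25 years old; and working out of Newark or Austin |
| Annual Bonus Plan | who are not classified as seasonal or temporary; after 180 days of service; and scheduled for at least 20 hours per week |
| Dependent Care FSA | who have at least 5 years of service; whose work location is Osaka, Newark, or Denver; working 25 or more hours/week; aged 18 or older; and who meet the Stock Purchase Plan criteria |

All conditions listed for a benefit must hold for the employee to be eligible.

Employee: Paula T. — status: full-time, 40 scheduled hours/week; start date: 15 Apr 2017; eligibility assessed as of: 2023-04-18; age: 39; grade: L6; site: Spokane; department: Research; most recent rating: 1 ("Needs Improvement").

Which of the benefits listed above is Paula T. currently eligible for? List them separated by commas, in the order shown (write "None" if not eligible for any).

Annual Bonus Plan

Service from 15 Apr 2017 to 2023-04-18: 2194 days.
Spot Bonus Program — status full-time ✓; service 2194 days ≥ 12 months (≈360 days) ✓; dept Research ✗ → not eligible.
Employer Retirement Match — service 2194 days ≥ 2 months (≈60 days) ✓; 40 hrs/wk ≥ 35 ✓; site Spokane ✗ (not Newark or Dayton) → not eligible.
AD&D Coverage — status full-time ✗ (requires part-time) → not eligible.
Stock Purchase Plan — status full-time ✗ (requires temporary) → not eligible.
Gym Reimbursement — status full-time ✗ (requires part-time or temporary) → not eligible.
Life Insurance — status full-time ✗ (requires seasonal or temporary) → not eligible.
Annual Bonus Plan — status full-time ✓ (not excluded); service 2194 days ≥ 180 days ✓; 40 hrs/wk ≥ 20 ✓ → eligible.
Dependent Care FSA — service 2194 days ≥ 5 years (≈1825 days) ✓; site Spokane ✗ (not Osaka, Newark, or Denver) → not eligible.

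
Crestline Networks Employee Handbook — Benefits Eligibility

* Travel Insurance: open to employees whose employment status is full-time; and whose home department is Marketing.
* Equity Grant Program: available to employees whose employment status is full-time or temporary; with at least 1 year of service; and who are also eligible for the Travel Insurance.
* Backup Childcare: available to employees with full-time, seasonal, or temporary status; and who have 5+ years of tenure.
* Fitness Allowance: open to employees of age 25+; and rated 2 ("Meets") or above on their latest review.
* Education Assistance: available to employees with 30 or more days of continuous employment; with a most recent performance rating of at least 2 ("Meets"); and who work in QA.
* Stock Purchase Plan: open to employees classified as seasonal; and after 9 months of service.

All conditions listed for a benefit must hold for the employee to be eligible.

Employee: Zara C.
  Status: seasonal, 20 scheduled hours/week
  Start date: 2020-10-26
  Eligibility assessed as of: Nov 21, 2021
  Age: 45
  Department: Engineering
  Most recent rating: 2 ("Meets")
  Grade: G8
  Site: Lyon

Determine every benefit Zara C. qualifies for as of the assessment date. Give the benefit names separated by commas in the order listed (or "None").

Service from 2020-10-26 to Nov 21, 2021: 391 days.
Travel Insurance — status seasonal ✗ (requires full-time) → not eligible.
Equity Grant Program — status seasonal ✗ (requires full-time or temporary) → not eligible.
Backup Childcare — status seasonal ✓; service 391 days < 5 years (≈1825 days) ✗ → not eligible.
Fitness Allowance — age 45 ≥ 25 ✓; rating 2 ≥ 2 ✓ → eligible.
Education Assistance — service 391 days ≥ 30 days ✓; rating 2 ≥ 2 ✓; dept Engineering ✗ → not eligible.
Stock Purchase Plan — status seasonal ✓; service 391 days ≥ 9 months (≈270 days) ✓ → eligible.

Fitness Allowance, Stock Purchase Plan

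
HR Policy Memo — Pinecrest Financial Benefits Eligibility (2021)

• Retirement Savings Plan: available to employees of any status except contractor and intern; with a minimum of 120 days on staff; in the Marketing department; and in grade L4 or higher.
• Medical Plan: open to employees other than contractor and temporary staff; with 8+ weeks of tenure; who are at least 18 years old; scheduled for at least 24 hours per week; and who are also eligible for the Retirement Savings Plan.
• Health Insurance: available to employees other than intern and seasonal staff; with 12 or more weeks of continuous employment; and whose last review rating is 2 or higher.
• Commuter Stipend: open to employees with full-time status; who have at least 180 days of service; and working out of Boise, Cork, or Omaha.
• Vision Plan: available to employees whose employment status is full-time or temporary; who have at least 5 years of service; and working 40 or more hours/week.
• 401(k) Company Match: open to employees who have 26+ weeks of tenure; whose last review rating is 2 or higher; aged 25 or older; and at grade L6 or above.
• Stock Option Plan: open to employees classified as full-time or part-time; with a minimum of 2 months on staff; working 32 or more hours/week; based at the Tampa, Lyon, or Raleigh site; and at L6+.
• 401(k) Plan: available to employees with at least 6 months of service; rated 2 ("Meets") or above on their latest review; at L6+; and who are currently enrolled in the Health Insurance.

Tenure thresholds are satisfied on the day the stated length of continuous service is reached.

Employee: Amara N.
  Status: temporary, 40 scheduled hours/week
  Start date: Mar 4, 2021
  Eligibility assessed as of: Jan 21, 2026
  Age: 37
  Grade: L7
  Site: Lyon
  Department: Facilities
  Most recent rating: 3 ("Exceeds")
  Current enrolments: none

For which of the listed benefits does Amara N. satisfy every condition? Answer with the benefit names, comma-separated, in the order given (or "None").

Service from Mar 4, 2021 to Jan 21, 2026: 1784 days.
Retirement Savings Plan — status temporary ✓ (not excluded); service 1784 days ≥ 120 days ✓; dept Facilities ✗ → not eligible.
Medical Plan — status temporary ✗ (excluded) → not eligible.
Health Insurance — status temporary ✓ (not excluded); service 1784 days ≥ 12 weeks (≈84 days) ✓; rating 3 ≥ 2 ✓ → eligible.
Commuter Stipend — status temporary ✗ (requires full-time) → not eligible.
Vision Plan — status temporary ✓; service 1784 days < 5 years (≈1825 days) ✗ → not eligible.
401(k) Company Match — service 1784 days ≥ 26 weeks (≈182 days) ✓; rating 3 ≥ 2 ✓; age 37 ≥ 25 ✓; grade L7 ≥ L6 ✓ → eligible.
Stock Option Plan — status temporary ✗ (requires full-time or part-time) → not eligible.
401(k) Plan — service 1784 days ≥ 6 months (≈180 days) ✓; rating 3 ≥ 2 ✓; grade L7 ≥ L6 ✓; not enrolled in Health Insurance ✗ → not eligible.

Health Insurance, 401(k) Company Match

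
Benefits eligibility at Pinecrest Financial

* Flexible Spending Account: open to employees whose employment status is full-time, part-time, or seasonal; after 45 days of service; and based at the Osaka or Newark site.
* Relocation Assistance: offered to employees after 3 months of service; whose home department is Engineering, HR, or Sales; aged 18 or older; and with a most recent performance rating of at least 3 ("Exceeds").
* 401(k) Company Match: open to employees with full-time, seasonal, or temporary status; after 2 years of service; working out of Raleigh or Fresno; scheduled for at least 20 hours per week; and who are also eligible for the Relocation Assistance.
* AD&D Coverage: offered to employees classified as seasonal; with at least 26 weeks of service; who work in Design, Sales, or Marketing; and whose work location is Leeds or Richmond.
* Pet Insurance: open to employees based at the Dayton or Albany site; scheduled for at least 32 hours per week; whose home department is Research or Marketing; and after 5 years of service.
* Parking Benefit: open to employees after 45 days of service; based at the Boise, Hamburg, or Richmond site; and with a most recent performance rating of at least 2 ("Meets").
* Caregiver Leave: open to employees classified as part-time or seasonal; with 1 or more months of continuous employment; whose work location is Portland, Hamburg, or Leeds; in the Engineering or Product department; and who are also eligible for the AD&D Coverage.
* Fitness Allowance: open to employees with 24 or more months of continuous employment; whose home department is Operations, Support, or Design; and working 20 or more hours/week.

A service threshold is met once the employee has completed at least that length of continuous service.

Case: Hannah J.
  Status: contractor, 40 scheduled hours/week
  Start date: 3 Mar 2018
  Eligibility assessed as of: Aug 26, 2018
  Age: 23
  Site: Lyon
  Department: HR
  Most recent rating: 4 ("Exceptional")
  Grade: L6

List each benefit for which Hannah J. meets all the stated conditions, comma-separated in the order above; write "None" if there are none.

Relocation Assistance

Service from 3 Mar 2018 to Aug 26, 2018: 176 days.
Flexible Spending Account — status contractor ✗ (requires full-time, part-time, or seasonal) → not eligible.
Relocation Assistance — service 176 days ≥ 3 months (≈90 days) ✓; dept HR ✓; age 23 ≥ 18 ✓; rating 4 ≥ 3 ✓ → eligible.
401(k) Company Match — status contractor ✗ (requires full-time, seasonal, or temporary) → not eligible.
AD&D Coverage — status contractor ✗ (requires seasonal) → not eligible.
Pet Insurance — site Lyon ✗ (not Dayton or Albany) → not eligible.
Parking Benefit — service 176 days ≥ 45 days ✓; site Lyon ✗ (not Boise, Hamburg, or Richmond) → not eligible.
Caregiver Leave — status contractor ✗ (requires part-time or seasonal) → not eligible.
Fitness Allowance — service 176 days < 24 months (≈720 days) ✗ → not eligible.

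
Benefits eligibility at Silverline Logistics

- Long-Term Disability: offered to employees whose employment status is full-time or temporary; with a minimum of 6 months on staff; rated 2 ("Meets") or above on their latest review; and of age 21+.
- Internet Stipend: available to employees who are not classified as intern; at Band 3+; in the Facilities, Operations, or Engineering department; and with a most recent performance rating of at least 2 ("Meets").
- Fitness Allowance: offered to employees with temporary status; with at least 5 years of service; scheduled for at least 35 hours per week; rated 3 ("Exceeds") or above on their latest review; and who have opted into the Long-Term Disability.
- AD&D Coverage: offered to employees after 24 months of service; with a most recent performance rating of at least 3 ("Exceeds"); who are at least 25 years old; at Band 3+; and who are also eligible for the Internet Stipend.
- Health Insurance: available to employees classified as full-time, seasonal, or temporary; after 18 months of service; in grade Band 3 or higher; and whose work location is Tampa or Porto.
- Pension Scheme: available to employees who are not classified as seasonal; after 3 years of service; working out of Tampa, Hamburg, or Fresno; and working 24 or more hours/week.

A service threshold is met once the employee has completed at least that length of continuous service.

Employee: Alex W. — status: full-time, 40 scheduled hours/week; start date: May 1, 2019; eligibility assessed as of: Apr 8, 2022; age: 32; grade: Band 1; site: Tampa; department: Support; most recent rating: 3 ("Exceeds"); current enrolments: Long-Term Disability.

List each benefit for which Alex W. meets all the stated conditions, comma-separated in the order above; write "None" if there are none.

Service from May 1, 2019 to Apr 8, 2022: 1073 days.
Long-Term Disability — status full-time ✓; service 1073 days ≥ 6 months (≈180 days) ✓; rating 3 ≥ 2 ✓; age 32 ≥ 21 ✓ → eligible.
Internet Stipend — status full-time ✓ (not excluded); grade Band 1 < Band 3 ✗ → not eligible.
Fitness Allowance — status full-time ✗ (requires temporary) → not eligible.
AD&D Coverage — service 1073 days ≥ 24 months (≈720 days) ✓; rating 3 ≥ 3 ✓; age 32 ≥ 25 ✓; grade Band 1 < Band 3 ✗ → not eligible.
Health Insurance — status full-time ✓; service 1073 days ≥ 18 months (≈540 days) ✓; grade Band 1 < Band 3 ✗ → not eligible.
Pension Scheme — status full-time ✓ (not excluded); service 1073 days < 3 years (≈1095 days) ✗ → not eligible.

Long-Term Disability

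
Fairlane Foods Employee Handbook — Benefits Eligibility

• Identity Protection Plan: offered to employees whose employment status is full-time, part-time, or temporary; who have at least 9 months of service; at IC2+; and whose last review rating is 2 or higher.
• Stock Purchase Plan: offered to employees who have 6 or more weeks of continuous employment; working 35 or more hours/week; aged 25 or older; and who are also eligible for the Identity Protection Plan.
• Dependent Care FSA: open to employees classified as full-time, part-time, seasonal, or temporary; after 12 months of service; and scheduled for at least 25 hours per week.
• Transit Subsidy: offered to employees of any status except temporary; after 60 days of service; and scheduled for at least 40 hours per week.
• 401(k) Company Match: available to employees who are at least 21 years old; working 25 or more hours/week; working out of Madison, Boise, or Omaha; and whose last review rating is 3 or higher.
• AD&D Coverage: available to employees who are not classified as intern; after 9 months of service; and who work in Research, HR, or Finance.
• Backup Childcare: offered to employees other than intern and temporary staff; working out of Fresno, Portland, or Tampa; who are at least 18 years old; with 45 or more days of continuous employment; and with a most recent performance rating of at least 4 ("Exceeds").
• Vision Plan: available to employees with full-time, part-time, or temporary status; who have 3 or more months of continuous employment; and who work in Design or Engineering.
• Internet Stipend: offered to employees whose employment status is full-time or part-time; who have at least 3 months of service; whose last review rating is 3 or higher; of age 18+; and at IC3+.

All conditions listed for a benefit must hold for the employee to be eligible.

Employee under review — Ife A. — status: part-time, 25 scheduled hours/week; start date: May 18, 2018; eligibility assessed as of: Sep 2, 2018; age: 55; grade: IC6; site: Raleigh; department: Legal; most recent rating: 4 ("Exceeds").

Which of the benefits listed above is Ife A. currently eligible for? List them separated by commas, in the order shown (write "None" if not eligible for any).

Internet Stipend

Service from May 18, 2018 to Sep 2, 2018: 107 days.
Identity Protection Plan — status part-time ✓; service 107 days < 9 months (≈270 days) ✗ → not eligible.
Stock Purchase Plan — service 107 days ≥ 6 weeks (≈42 days) ✓; 25 hrs/wk < 35 ✗ → not eligible.
Dependent Care FSA — status part-time ✓; service 107 days < 12 months (≈360 days) ✗ → not eligible.
Transit Subsidy — status part-time ✓ (not excluded); service 107 days ≥ 60 days ✓; 25 hrs/wk < 40 ✗ → not eligible.
401(k) Company Match — age 55 ≥ 21 ✓; 25 hrs/wk ≥ 25 ✓; site Raleigh ✗ (not Madison, Boise, or Omaha) → not eligible.
AD&D Coverage — status part-time ✓ (not excluded); service 107 days < 9 months (≈270 days) ✗ → not eligible.
Backup Childcare — status part-time ✓ (not excluded); site Raleigh ✗ (not Fresno, Portland, or Tampa) → not eligible.
Vision Plan — status part-time ✓; service 107 days ≥ 3 months (≈90 days) ✓; dept Legal ✗ → not eligible.
Internet Stipend — status part-time ✓; service 107 days ≥ 3 months (≈90 days) ✓; rating 4 ≥ 3 ✓; age 55 ≥ 18 ✓; grade IC6 ≥ IC3 ✓ → eligible.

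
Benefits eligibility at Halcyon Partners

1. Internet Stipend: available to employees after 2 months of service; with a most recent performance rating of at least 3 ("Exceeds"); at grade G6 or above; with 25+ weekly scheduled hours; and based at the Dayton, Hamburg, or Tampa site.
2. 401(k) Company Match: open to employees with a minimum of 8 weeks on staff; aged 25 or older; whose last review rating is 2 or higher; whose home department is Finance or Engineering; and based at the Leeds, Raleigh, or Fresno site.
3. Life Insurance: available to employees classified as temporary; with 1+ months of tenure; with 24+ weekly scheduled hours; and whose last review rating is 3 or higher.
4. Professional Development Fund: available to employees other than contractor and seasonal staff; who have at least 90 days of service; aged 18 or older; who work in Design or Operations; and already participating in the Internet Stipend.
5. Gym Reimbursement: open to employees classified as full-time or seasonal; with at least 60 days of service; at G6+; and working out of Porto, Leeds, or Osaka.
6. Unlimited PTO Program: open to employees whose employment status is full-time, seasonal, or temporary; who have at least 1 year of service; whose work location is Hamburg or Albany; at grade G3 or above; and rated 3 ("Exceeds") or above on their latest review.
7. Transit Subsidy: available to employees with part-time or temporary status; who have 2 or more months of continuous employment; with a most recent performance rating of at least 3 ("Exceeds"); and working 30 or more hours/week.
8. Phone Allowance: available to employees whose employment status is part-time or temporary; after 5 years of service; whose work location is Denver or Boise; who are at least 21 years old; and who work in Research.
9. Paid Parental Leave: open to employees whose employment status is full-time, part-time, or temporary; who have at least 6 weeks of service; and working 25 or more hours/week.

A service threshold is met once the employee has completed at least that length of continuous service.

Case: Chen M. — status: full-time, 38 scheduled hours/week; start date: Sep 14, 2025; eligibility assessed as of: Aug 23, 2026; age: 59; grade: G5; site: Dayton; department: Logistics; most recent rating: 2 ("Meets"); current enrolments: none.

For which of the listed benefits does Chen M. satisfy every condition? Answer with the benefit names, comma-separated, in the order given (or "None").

Paid Parental Leave

Service from Sep 14, 2025 to Aug 23, 2026: 343 days.
Internet Stipend — service 343 days ≥ 2 months (≈60 days) ✓; rating 2 < 3 ✗ → not eligible.
401(k) Company Match — service 343 days ≥ 8 weeks (≈56 days) ✓; age 59 ≥ 25 ✓; rating 2 ≥ 2 ✓; dept Logistics ✗ → not eligible.
Life Insurance — status full-time ✗ (requires temporary) → not eligible.
Professional Development Fund — status full-time ✓ (not excluded); service 343 days ≥ 90 days ✓; age 59 ≥ 18 ✓; dept Logistics ✗ → not eligible.
Gym Reimbursement — status full-time ✓; service 343 days ≥ 60 days ✓; grade G5 < G6 ✗ → not eligible.
Unlimited PTO Program — status full-time ✓; service 343 days < 1 year (≈365 days) ✗ → not eligible.
Transit Subsidy — status full-time ✗ (requires part-time or temporary) → not eligible.
Phone Allowance — status full-time ✗ (requires part-time or temporary) → not eligible.
Paid Parental Leave — status full-time ✓; service 343 days ≥ 6 weeks (≈42 days) ✓; 38 hrs/wk ≥ 25 ✓ → eligible.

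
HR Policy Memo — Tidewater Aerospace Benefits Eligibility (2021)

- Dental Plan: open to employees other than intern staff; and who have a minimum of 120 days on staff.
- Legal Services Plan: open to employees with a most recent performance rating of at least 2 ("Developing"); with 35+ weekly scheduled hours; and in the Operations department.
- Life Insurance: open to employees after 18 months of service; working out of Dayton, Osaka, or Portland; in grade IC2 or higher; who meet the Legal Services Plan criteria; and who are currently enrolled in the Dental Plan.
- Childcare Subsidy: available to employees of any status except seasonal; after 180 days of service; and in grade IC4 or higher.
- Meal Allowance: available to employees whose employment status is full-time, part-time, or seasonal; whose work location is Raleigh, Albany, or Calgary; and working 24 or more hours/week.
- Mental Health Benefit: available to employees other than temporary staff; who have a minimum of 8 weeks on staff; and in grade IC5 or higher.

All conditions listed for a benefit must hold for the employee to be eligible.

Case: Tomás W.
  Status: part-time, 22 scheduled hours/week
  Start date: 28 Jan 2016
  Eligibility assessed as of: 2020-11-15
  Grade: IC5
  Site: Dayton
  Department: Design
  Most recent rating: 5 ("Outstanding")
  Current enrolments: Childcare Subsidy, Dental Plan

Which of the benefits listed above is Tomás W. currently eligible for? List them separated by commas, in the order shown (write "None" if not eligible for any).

Service from 28 Jan 2016 to 2020-11-15: 1753 days.
Dental Plan — status part-time ✓ (not excluded); service 1753 days ≥ 120 days ✓ → eligible.
Legal Services Plan — rating 5 ≥ 2 ✓; 22 hrs/wk < 35 ✗ → not eligible.
Life Insurance — service 1753 days ≥ 18 months (≈540 days) ✓; site Dayton ✓; grade IC5 ≥ IC2 ✓; not eligible for Legal Services Plan ✗ → not eligible.
Childcare Subsidy — status part-time ✓ (not excluded); service 1753 days ≥ 180 days ✓; grade IC5 ≥ IC4 ✓ → eligible.
Meal Allowance — status part-time ✓; site Dayton ✗ (not Raleigh, Albany, or Calgary) → not eligible.
Mental Health Benefit — status part-time ✓ (not excluded); service 1753 days ≥ 8 weeks (≈56 days) ✓; grade IC5 ≥ IC5 ✓ → eligible.

Dental Plan, Childcare Subsidy, Mental Health Benefit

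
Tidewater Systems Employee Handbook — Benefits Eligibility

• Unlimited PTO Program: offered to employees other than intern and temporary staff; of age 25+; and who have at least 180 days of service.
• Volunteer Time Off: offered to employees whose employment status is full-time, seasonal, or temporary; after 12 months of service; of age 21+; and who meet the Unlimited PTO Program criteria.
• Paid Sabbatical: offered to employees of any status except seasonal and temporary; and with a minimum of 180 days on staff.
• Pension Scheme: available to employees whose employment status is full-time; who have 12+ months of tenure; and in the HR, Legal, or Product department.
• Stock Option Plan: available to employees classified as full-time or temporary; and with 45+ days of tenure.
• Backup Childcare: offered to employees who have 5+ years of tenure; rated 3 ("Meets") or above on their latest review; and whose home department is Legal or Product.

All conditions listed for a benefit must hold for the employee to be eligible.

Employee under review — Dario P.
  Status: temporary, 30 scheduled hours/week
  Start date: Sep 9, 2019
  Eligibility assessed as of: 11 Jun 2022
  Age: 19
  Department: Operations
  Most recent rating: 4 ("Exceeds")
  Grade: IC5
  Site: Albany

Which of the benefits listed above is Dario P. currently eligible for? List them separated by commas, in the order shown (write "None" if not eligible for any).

Stock Option Plan

Service from Sep 9, 2019 to 11 Jun 2022: 1006 days.
Unlimited PTO Program — status temporary ✗ (excluded) → not eligible.
Volunteer Time Off — status temporary ✓; service 1006 days ≥ 12 months (≈360 days) ✓; age 19 < 21 ✗ → not eligible.
Paid Sabbatical — status temporary ✗ (excluded) → not eligible.
Pension Scheme — status temporary ✗ (requires full-time) → not eligible.
Stock Option Plan — status temporary ✓; service 1006 days ≥ 45 days ✓ → eligible.
Backup Childcare — service 1006 days < 5 years (≈1825 days) ✗ → not eligible.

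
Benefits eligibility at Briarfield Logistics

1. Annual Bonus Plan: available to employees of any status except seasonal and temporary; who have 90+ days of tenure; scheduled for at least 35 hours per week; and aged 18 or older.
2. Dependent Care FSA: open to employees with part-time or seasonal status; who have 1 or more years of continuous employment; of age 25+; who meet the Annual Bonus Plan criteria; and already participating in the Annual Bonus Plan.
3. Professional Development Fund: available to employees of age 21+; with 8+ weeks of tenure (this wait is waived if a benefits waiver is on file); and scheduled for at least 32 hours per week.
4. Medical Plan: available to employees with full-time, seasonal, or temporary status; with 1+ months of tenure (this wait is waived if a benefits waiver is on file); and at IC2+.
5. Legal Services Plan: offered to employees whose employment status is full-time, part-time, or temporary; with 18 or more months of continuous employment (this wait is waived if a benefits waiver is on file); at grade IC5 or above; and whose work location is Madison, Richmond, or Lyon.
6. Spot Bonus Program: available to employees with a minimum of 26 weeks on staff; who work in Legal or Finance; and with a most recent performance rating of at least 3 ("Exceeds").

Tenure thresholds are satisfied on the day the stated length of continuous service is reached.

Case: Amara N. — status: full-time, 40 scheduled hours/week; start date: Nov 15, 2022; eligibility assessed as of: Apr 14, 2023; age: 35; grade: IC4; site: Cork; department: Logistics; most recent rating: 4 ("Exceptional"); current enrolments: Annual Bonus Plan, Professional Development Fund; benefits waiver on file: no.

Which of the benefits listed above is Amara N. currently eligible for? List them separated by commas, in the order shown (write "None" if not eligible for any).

Service from Nov 15, 2022 to Apr 14, 2023: 150 days.
Annual Bonus Plan — status full-time ✓ (not excluded); service 150 days ≥ 90 days ✓; 40 hrs/wk ≥ 35 ✓; age 35 ≥ 18 ✓ → eligible.
Dependent Care FSA — status full-time ✗ (requires part-time or seasonal) → not eligible.
Professional Development Fund — age 35 ≥ 21 ✓; no waiver, service 150 days ≥ 8 weeks (≈56 days) ✓; 40 hrs/wk ≥ 32 ✓ → eligible.
Medical Plan — status full-time ✓; no waiver, service 150 days ≥ 1 month (≈30 days) ✓; grade IC4 ≥ IC2 ✓ → eligible.
Legal Services Plan — status full-time ✓; no waiver, service 150 days < 18 months (≈540 days) ✗ → not eligible.
Spot Bonus Program — service 150 days < 26 weeks (≈182 days) ✗ → not eligible.

Annual Bonus Plan, Professional Development Fund, Medical Plan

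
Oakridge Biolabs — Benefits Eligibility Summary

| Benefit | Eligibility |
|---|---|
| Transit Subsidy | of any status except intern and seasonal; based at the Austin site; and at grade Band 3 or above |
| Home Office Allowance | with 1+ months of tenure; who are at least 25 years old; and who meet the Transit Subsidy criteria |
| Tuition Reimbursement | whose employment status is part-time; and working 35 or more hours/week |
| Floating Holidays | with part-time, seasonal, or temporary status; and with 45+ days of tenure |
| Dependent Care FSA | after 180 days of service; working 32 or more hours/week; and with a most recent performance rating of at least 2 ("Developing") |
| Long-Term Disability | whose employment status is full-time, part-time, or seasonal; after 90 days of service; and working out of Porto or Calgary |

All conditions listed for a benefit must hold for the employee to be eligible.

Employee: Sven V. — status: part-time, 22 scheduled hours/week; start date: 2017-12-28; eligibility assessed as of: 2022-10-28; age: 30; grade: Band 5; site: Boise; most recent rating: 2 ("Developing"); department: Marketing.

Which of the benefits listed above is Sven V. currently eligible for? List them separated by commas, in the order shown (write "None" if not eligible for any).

Floating Holidays

Service from 2017-12-28 to 2022-10-28: 1765 days.
Transit Subsidy — status part-time ✓ (not excluded); site Boise ✗ (not Austin) → not eligible.
Home Office Allowance — service 1765 days ≥ 1 month (≈30 days) ✓; age 30 ≥ 25 ✓; not eligible for Transit Subsidy ✗ → not eligible.
Tuition Reimbursement — status part-time ✓; 22 hrs/wk < 35 ✗ → not eligible.
Floating Holidays — status part-time ✓; service 1765 days ≥ 45 days ✓ → eligible.
Dependent Care FSA — service 1765 days ≥ 180 days ✓; 22 hrs/wk < 32 ✗ → not eligible.
Long-Term Disability — status part-time ✓; service 1765 days ≥ 90 days ✓; site Boise ✗ (not Porto or Calgary) → not eligible.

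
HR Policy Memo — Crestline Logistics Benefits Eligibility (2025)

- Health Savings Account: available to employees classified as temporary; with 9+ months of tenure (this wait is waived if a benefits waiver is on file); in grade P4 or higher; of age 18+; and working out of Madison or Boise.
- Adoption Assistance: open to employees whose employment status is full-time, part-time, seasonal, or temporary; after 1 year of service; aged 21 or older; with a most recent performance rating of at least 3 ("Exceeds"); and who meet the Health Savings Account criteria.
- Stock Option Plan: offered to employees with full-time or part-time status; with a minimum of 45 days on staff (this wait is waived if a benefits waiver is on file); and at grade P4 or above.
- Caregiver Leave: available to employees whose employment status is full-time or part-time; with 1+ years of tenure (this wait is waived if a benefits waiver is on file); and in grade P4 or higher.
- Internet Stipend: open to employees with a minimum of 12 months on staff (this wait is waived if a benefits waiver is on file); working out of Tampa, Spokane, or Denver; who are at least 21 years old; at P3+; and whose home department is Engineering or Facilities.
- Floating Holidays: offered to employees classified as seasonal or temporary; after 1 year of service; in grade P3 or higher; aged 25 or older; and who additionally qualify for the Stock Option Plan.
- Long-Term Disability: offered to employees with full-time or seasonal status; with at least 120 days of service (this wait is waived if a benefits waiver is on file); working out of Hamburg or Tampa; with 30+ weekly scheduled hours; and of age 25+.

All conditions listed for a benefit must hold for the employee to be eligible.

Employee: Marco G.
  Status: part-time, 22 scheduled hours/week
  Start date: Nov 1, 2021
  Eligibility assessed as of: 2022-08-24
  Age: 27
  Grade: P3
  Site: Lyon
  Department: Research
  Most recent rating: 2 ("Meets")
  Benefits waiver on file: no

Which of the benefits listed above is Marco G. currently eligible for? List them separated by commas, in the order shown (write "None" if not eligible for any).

Service from Nov 1, 2021 to 2022-08-24: 296 days.
Health Savings Account — status part-time ✗ (requires temporary) → not eligible.
Adoption Assistance — status part-time ✓; service 296 days < 1 year (≈365 days) ✗ → not eligible.
Stock Option Plan — status part-time ✓; no waiver, service 296 days ≥ 45 days ✓; grade P3 < P4 ✗ → not eligible.
Caregiver Leave — status part-time ✓; no waiver, service 296 days < 1 year (≈365 days) ✗ → not eligible.
Internet Stipend — no waiver, service 296 days < 12 months (≈360 days) ✗ → not eligible.
Floating Holidays — status part-time ✗ (requires seasonal or temporary) → not eligible.
Long-Term Disability — status part-time ✗ (requires full-time or seasonal) → not eligible.

None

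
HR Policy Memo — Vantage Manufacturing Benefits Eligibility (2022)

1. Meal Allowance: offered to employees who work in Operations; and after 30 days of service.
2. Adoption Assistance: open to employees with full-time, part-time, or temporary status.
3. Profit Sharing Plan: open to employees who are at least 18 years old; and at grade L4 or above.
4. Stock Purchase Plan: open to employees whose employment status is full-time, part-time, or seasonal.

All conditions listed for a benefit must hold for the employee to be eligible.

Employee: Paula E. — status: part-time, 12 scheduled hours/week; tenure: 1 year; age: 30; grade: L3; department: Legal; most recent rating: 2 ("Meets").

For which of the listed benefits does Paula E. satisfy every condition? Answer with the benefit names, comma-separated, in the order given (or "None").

Meal Allowance — dept Legal ✗ → not eligible.
Adoption Assistance — status part-time ✓ → eligible.
Profit Sharing Plan — age 30 ≥ 18 ✓; grade L3 < L4 ✗ → not eligible.
Stock Purchase Plan — status part-time ✓ → eligible.

Adoption Assistance, Stock Purchase Plan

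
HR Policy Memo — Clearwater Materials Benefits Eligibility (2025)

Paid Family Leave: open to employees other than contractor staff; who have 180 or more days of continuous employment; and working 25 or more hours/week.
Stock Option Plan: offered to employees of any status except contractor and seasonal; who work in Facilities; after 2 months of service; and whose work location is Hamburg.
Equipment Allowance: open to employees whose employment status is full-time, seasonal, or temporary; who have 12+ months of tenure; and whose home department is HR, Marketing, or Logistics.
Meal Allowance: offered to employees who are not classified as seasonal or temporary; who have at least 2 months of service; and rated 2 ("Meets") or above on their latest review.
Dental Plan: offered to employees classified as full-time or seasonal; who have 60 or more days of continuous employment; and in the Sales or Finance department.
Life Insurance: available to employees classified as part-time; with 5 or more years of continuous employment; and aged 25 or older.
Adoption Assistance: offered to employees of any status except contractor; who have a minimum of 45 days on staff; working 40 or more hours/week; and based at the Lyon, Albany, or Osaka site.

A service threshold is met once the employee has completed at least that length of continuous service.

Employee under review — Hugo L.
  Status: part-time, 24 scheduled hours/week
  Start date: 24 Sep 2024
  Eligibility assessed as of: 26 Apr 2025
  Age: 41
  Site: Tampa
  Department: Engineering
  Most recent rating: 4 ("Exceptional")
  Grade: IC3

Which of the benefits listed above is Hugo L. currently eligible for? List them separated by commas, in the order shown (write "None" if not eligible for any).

Service from 24 Sep 2024 to 26 Apr 2025: 214 days.
Paid Family Leave — status part-time ✓ (not excluded); service 214 days ≥ 180 days ✓; 24 hrs/wk < 25 ✗ → not eligible.
Stock Option Plan — status part-time ✓ (not excluded); dept Engineering ✗ → not eligible.
Equipment Allowance — status part-time ✗ (requires full-time, seasonal, or temporary) → not eligible.
Meal Allowance — status part-time ✓ (not excluded); service 214 days ≥ 2 months (≈60 days) ✓; rating 4 ≥ 2 ✓ → eligible.
Dental Plan — status part-time ✗ (requires full-time or seasonal) → not eligible.
Life Insurance — status part-time ✓; service 214 days < 5 years (≈1825 days) ✗ → not eligible.
Adoption Assistance — status part-time ✓ (not excluded); service 214 days ≥ 45 days ✓; 24 hrs/wk < 40 ✗ → not eligible.

Meal Allowance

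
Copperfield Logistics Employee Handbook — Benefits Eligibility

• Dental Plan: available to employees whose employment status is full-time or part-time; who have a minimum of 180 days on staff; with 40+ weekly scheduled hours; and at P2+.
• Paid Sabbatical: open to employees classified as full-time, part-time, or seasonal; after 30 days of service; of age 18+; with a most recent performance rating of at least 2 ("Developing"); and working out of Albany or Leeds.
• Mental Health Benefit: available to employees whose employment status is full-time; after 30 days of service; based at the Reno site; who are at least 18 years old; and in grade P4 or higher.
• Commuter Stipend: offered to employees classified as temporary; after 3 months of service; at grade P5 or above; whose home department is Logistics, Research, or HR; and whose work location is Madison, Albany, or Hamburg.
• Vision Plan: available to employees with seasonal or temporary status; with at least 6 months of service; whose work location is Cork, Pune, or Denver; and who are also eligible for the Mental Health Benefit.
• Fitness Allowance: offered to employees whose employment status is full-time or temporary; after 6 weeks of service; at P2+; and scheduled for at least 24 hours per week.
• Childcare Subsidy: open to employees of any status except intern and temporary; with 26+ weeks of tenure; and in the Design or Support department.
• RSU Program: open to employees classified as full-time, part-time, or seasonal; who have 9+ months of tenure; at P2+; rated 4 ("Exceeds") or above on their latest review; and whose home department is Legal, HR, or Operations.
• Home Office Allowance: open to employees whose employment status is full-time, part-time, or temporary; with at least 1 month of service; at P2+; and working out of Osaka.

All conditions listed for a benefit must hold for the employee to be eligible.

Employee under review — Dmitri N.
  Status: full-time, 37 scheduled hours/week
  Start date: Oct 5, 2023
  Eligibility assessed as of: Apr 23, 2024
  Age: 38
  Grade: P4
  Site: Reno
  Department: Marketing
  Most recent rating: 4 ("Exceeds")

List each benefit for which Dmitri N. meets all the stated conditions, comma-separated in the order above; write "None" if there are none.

Mental Health Benefit, Fitness Allowance

Service from Oct 5, 2023 to Apr 23, 2024: 201 days.
Dental Plan — status full-time ✓; service 201 days ≥ 180 days ✓; 37 hrs/wk < 40 ✗ → not eligible.
Paid Sabbatical — status full-time ✓; service 201 days ≥ 30 days ✓; age 38 ≥ 18 ✓; rating 4 ≥ 2 ✓; site Reno ✗ (not Albany or Leeds) → not eligible.
Mental Health Benefit — status full-time ✓; service 201 days ≥ 30 days ✓; site Reno ✓; age 38 ≥ 18 ✓; grade P4 ≥ P4 ✓ → eligible.
Commuter Stipend — status full-time ✗ (requires temporary) → not eligible.
Vision Plan — status full-time ✗ (requires seasonal or temporary) → not eligible.
Fitness Allowance — status full-time ✓; service 201 days ≥ 6 weeks (≈42 days) ✓; grade P4 ≥ P2 ✓; 37 hrs/wk ≥ 24 ✓ → eligible.
Childcare Subsidy — status full-time ✓ (not excluded); service 201 days ≥ 26 weeks (≈182 days) ✓; dept Marketing ✗ → not eligible.
RSU Program — status full-time ✓; service 201 days < 9 months (≈270 days) ✗ → not eligible.
Home Office Allowance — status full-time ✓; service 201 days ≥ 1 month (≈30 days) ✓; grade P4 ≥ P2 ✓; site Reno ✗ (not Osaka) → not eligible.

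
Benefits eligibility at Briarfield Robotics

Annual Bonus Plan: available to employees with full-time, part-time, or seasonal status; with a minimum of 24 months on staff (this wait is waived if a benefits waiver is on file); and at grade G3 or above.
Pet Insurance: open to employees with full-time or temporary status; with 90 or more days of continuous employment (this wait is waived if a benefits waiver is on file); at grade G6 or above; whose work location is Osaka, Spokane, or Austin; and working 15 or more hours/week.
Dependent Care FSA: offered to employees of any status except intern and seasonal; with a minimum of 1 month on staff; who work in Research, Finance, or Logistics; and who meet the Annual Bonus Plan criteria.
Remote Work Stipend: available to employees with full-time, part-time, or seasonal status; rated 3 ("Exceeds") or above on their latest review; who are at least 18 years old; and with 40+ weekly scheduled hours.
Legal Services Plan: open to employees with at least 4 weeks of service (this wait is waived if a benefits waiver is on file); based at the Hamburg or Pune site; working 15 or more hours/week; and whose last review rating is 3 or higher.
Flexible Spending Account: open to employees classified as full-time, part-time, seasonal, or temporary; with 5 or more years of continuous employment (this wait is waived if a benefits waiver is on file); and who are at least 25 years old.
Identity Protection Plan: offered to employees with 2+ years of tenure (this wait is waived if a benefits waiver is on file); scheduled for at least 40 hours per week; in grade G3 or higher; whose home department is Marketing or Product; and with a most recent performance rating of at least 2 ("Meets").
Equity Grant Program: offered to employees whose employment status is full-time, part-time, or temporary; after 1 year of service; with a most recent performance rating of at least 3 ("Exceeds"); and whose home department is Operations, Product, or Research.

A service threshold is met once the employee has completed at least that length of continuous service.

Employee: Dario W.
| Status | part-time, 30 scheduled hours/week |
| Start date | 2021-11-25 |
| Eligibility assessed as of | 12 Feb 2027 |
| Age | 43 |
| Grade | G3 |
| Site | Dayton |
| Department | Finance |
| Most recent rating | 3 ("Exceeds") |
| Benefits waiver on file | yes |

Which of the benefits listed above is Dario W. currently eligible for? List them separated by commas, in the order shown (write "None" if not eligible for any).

Service from 2021-11-25 to 12 Feb 2027: 1905 days.
Annual Bonus Plan — status part-time ✓; benefits waiver on file ✓; grade G3 ≥ G3 ✓ → eligible.
Pet Insurance — status part-time ✗ (requires full-time or temporary) → not eligible.
Dependent Care FSA — status part-time ✓ (not excluded); service 1905 days ≥ 1 month (≈30 days) ✓; dept Finance ✓; eligible for Annual Bonus Plan ✓ → eligible.
Remote Work Stipend — status part-time ✓; rating 3 ≥ 3 ✓; age 43 ≥ 18 ✓; 30 hrs/wk < 40 ✗ → not eligible.
Legal Services Plan — benefits waiver on file ✓; site Dayton ✗ (not Hamburg or Pune) → not eligible.
Flexible Spending Account — status part-time ✓; benefits waiver on file ✓; age 43 ≥ 25 ✓ → eligible.
Identity Protection Plan — benefits waiver on file ✓; 30 hrs/wk < 40 ✗ → not eligible.
Equity Grant Program — status part-time ✓; service 1905 days ≥ 1 year (≈365 days) ✓; rating 3 ≥ 3 ✓; dept Finance ✗ → not eligible.

Annual Bonus Plan, Dependent Care FSA, Flexible Spending Account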